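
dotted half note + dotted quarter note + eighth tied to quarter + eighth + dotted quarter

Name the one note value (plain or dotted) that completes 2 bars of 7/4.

2 bars of 7/4 = 28 eighth notes.
Working in eighth notes: dotted half note = 6; dotted quarter note = 3; eighth tied to quarter (eighth + quarter) = 3; eighth = 1; dotted quarter = 3.
Total: 6 + 3 + 3 + 1 + 3 = 16.
Remaining: 28 − 16 = 12 eighth notes, which is a dotted whole note.

dotted whole note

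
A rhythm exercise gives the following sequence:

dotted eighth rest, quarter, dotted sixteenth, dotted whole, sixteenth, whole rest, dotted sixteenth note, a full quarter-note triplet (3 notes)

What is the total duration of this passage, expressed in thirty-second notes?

118

In thirty-second notes: dotted eighth rest = 6; quarter = 8; dotted sixteenth = 3; dotted whole = 48; sixteenth = 2; whole rest = 32; dotted sixteenth note = 3; a full quarter-note triplet (3 notes) (three triplet quarters span one half) = 16.
Sum: 6 + 8 + 3 + 48 + 2 + 32 + 3 + 16 = 118 thirty-second notes.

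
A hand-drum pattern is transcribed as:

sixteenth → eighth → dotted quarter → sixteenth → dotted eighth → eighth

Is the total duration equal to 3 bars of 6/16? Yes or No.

No

One bar of 6/16 = 6 sixteenth notes, so 3 bars = 18.
Working in sixteenth notes: sixteenth = 1; eighth = 2; dotted quarter = 6; sixteenth = 1; dotted eighth = 3; eighth = 2.
Total: 1 + 2 + 6 + 1 + 3 + 2 = 15.
15 falls short of 18, so the answer is No.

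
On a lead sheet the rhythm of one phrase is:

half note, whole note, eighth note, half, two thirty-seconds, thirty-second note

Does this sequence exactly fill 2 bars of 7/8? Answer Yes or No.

No

One bar of 7/8 = 28 thirty-second notes, so 2 bars = 56.
Each duration in thirty-second notes: half note = 16; whole note = 32; eighth note = 4; half = 16; thirty-second = 1; thirty-second = 1; thirty-second note = 1.
Total: 16 + 32 + 4 + 16 + 1 + 1 + 1 = 71.
71 exceeds 56, so the answer is No.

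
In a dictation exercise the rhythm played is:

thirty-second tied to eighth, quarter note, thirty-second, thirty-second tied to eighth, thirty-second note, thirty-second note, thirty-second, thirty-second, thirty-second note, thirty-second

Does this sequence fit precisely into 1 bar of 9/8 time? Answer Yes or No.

No

One bar of 9/8 = 36 thirty-second notes.
Each duration in thirty-second notes: thirty-second tied to eighth (thirty-second + eighth) = 5; quarter note = 8; thirty-second = 1; thirty-second tied to eighth (thirty-second + eighth) = 5; thirty-second note = 1; thirty-second note = 1; thirty-second = 1; thirty-second = 1; thirty-second note = 1; thirty-second = 1.
Altogether 5 + 8 + 1 + 5 + 1 + 1 + 1 + 1 + 1 + 1 = 25.
25 falls short of 36, so the answer is No.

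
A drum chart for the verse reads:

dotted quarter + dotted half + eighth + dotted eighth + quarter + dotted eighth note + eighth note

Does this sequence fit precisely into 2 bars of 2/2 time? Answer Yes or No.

One bar of 2/2 = 16 sixteenth notes, so 2 bars = 32.
Working in sixteenth notes: dotted quarter = 6; dotted half = 12; eighth = 2; dotted eighth = 3; quarter = 4; dotted eighth note = 3; eighth note = 2.
Adding: 6 + 12 + 2 + 3 + 4 + 3 + 2 = 32.
32 equals 32, so the answer is Yes.

Yes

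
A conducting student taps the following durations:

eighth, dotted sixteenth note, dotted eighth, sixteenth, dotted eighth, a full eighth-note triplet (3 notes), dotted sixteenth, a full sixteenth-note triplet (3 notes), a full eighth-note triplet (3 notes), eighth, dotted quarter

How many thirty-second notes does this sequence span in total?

60

Express everything in thirty-second notes: eighth = 4; dotted sixteenth note = 3; dotted eighth = 6; sixteenth = 2; dotted eighth = 6; a full eighth-note triplet (3 notes) (three triplet eighths span one quarter) = 8; dotted sixteenth = 3; a full sixteenth-note triplet (3 notes) (three triplet sixteenths span one eighth) = 4; a full eighth-note triplet (3 notes) (three triplet eighths span one quarter) = 8; eighth = 4; dotted quarter = 12.
Adding: 4 + 3 + 6 + 2 + 6 + 8 + 3 + 4 + 8 + 4 + 12 = 60 thirty-second notes.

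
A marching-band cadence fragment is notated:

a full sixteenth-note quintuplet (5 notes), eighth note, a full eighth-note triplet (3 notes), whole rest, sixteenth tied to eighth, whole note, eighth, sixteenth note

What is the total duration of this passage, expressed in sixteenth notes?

Express everything in sixteenth notes: a full sixteenth-note quintuplet (5 notes) (five quintuplet sixteenths span one quarter) = 4; eighth note = 2; a full eighth-note triplet (3 notes) (three triplet eighths span one quarter) = 4; whole rest = 16; sixteenth tied to eighth (sixteenth + eighth) = 3; whole note = 16; eighth = 2; sixteenth note = 1.
Adding: 4 + 2 + 4 + 16 + 3 + 16 + 2 + 1 = 48 sixteenth notes.

48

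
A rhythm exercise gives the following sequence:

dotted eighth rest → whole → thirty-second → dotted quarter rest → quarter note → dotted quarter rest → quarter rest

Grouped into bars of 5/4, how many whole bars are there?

One bar of 5/4 = 40 thirty-second notes.
Each duration in thirty-second notes: dotted eighth rest = 6; whole = 32; thirty-second = 1; dotted quarter rest = 12; quarter note = 8; dotted quarter rest = 12; quarter rest = 8.
Sum: 6 + 32 + 1 + 12 + 8 + 12 + 8 = 79.
79 ÷ 40 = 1 complete bar with 39 left over.

1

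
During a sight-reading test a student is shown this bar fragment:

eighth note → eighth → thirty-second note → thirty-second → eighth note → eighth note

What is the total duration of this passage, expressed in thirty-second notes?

Working in thirty-second notes: eighth note = 4; eighth = 4; thirty-second note = 1; thirty-second = 1; eighth note = 4; eighth note = 4.
Altogether 4 + 4 + 1 + 1 + 4 + 4 = 18 thirty-second notes.

18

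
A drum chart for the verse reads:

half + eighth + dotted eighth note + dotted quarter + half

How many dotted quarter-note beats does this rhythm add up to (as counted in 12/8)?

4.5

One dotted quarter-note beat = 6 sixteenth notes.
Express everything in sixteenth notes: half = 8; eighth = 2; dotted eighth note = 3; dotted quarter = 6; half = 8.
Total: 8 + 2 + 3 + 6 + 8 = 27.
27 ÷ 6 = 4.5 beats.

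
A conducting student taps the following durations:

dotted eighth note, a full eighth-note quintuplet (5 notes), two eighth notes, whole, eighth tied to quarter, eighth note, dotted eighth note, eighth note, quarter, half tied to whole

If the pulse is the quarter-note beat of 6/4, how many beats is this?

One quarter-note beat = 4 sixteenth notes.
In sixteenth notes: dotted eighth note = 3; a full eighth-note quintuplet (5 notes) (five quintuplet eighths span one half) = 8; eighth note = 2; eighth note = 2; whole = 16; eighth tied to quarter (eighth + quarter) = 6; eighth note = 2; dotted eighth note = 3; eighth note = 2; quarter = 4; half tied to whole (half + whole) = 24.
Altogether 3 + 8 + 2 + 2 + 16 + 6 + 2 + 3 + 2 + 4 + 24 = 72.
72 ÷ 4 = 18 beats.

18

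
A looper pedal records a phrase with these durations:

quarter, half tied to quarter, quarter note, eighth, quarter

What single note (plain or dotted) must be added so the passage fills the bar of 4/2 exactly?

The bar of 4/2 = 16 eighth notes.
Working in eighth notes: quarter = 2; half tied to quarter (half + quarter) = 6; quarter note = 2; eighth = 1; quarter = 2.
Altogether 2 + 6 + 2 + 1 + 2 = 13.
Remaining: 16 − 13 = 3 eighth notes, which is a dotted quarter note.

dotted quarter note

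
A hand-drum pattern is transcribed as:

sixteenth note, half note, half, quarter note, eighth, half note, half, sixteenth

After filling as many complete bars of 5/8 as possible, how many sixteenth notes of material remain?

0

One bar of 5/8 = 10 sixteenth notes.
Working in sixteenth notes: sixteenth note = 1; half note = 8; half = 8; quarter note = 4; eighth = 2; half note = 8; half = 8; sixteenth = 1.
Sum: 1 + 8 + 8 + 4 + 2 + 8 + 8 + 1 = 40.
40 ÷ 10 = 4 complete bars with 0 sixteenth notes remaining.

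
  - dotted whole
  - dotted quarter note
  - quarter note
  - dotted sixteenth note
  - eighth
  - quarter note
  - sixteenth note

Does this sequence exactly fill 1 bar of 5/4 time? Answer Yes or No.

One bar of 5/4 = 40 thirty-second notes.
Convert each value to thirty-second notes: dotted whole = 48; dotted quarter note = 12; quarter note = 8; dotted sixteenth note = 3; eighth = 4; quarter note = 8; sixteenth note = 2.
Sum: 48 + 12 + 8 + 3 + 4 + 8 + 2 = 85.
85 exceeds 40, so the answer is No.

No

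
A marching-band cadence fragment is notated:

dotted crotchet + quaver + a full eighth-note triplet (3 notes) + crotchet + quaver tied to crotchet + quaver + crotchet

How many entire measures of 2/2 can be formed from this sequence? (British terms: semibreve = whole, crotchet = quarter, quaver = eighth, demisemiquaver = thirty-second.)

1

One bar of 2/2 = 8 eighth notes.
In eighth notes: dotted crotchet = 3; quaver = 1; a full eighth-note triplet (3 notes) (three triplet eighths span one quarter) = 2; crotchet = 2; quaver tied to crotchet (quaver + crotchet) = 3; quaver = 1; crotchet = 2.
Adding: 3 + 1 + 2 + 2 + 3 + 1 + 2 = 14.
14 ÷ 8 = 1 complete bar with 6 left over.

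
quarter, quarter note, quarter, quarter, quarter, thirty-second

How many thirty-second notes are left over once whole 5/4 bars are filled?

One bar of 5/4 = 40 thirty-second notes.
Express everything in thirty-second notes: quarter = 8; quarter note = 8; quarter = 8; quarter = 8; quarter = 8; thirty-second = 1.
Total: 8 + 8 + 8 + 8 + 8 + 1 = 41.
41 ÷ 40 = 1 complete bar with 1 thirty-second note remaining.

1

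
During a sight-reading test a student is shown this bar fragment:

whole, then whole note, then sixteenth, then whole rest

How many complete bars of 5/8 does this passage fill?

One bar of 5/8 = 10 sixteenth notes.
In sixteenth notes: whole = 16; whole note = 16; sixteenth = 1; whole rest = 16.
Total: 16 + 16 + 1 + 16 = 49.
49 ÷ 10 = 4 complete bars with 9 left over.

4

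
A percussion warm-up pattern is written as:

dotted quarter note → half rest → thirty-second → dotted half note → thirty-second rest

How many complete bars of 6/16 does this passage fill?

4

One bar of 6/16 = 12 thirty-second notes.
Convert each value to thirty-second notes: dotted quarter note = 12; half rest = 16; thirty-second = 1; dotted half note = 24; thirty-second rest = 1.
Altogether 12 + 16 + 1 + 24 + 1 = 54.
54 ÷ 12 = 4 complete bars with 6 left over.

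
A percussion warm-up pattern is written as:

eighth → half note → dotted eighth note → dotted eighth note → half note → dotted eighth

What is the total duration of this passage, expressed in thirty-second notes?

54

Express everything in thirty-second notes: eighth = 4; half note = 16; dotted eighth note = 6; dotted eighth note = 6; half note = 16; dotted eighth = 6.
Altogether 4 + 16 + 6 + 6 + 16 + 6 = 54 thirty-second notes.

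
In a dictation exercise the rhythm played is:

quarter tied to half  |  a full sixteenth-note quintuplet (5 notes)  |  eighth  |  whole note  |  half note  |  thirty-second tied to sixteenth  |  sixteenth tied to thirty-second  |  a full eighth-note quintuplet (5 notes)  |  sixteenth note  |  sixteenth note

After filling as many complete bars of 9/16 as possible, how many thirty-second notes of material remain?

One bar of 9/16 = 18 thirty-second notes.
In thirty-second notes: quarter tied to half (quarter + half) = 24; a full sixteenth-note quintuplet (5 notes) (five quintuplet sixteenths span one quarter) = 8; eighth = 4; whole note = 32; half note = 16; thirty-second tied to sixteenth (thirty-second + sixteenth) = 3; sixteenth tied to thirty-second (sixteenth + thirty-second) = 3; a full eighth-note quintuplet (5 notes) (five quintuplet eighths span one half) = 16; sixteenth note = 2; sixteenth note = 2.
Sum: 24 + 8 + 4 + 32 + 16 + 3 + 3 + 16 + 2 + 2 = 110.
110 ÷ 18 = 6 complete bars with 2 thirty-second notes remaining.

2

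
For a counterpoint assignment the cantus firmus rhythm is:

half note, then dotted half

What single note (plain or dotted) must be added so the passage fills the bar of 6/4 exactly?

The bar of 6/4 = 6 quarter notes.
In quarter notes: half note = 2; dotted half = 3.
Altogether 2 + 3 = 5.
Remaining: 6 − 5 = 1 quarter note, which is a quarter note.

quarter note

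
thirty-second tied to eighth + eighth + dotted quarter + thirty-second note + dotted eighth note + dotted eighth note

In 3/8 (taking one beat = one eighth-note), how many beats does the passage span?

One eighth-note beat = 4 thirty-second notes.
Convert each value to thirty-second notes: thirty-second tied to eighth (thirty-second + eighth) = 5; eighth = 4; dotted quarter = 12; thirty-second note = 1; dotted eighth note = 6; dotted eighth note = 6.
Sum: 5 + 4 + 12 + 1 + 6 + 6 = 34.
34 ÷ 4 = 8.5 beats.

8.5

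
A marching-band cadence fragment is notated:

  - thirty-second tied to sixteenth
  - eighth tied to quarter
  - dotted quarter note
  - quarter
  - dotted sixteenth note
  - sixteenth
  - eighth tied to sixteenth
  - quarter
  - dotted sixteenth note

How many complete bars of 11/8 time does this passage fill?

One bar of 11/8 = 44 thirty-second notes.
Each duration in thirty-second notes: thirty-second tied to sixteenth (thirty-second + sixteenth) = 3; eighth tied to quarter (eighth + quarter) = 12; dotted quarter note = 12; quarter = 8; dotted sixteenth note = 3; sixteenth = 2; eighth tied to sixteenth (eighth + sixteenth) = 6; quarter = 8; dotted sixteenth note = 3.
Total: 3 + 12 + 12 + 8 + 3 + 2 + 6 + 8 + 3 = 57.
57 ÷ 44 = 1 complete bar with 13 left over.

1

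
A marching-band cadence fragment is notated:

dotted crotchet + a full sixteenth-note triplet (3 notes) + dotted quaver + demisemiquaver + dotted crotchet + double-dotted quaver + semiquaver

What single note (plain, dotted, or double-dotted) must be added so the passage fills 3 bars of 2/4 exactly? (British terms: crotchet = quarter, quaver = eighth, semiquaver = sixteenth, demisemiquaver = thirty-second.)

3 bars of 2/4 = 48 thirty-second notes.
Working in thirty-second notes: dotted crotchet = 12; a full sixteenth-note triplet (3 notes) (three triplet sixteenths span one eighth) = 4; dotted quaver = 6; demisemiquaver = 1; dotted crotchet = 12; double-dotted quaver = 7; semiquaver = 2.
Total: 12 + 4 + 6 + 1 + 12 + 7 + 2 = 44.
Remaining: 48 − 44 = 4 thirty-second notes, which is a eighth note.

eighth note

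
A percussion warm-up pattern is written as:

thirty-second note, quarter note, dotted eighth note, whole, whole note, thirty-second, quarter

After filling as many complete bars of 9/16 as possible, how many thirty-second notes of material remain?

16

One bar of 9/16 = 18 thirty-second notes.
Each duration in thirty-second notes: thirty-second note = 1; quarter note = 8; dotted eighth note = 6; whole = 32; whole note = 32; thirty-second = 1; quarter = 8.
Sum: 1 + 8 + 6 + 32 + 32 + 1 + 8 = 88.
88 ÷ 18 = 4 complete bars with 16 thirty-second notes remaining.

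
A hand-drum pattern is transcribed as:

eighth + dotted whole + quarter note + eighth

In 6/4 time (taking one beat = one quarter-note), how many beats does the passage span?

One quarter-note beat = 2 eighth notes.
Working in eighth notes: eighth = 1; dotted whole = 12; quarter note = 2; eighth = 1.
Total: 1 + 12 + 2 + 1 = 16.
16 ÷ 2 = 8 beats.

8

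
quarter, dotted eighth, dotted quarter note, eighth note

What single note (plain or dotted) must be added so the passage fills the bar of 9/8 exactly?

dotted eighth note

The bar of 9/8 = 18 sixteenth notes.
In sixteenth notes: quarter = 4; dotted eighth = 3; dotted quarter note = 6; eighth note = 2.
Adding: 4 + 3 + 6 + 2 = 15.
Remaining: 18 − 15 = 3 sixteenth notes, which is a dotted eighth note.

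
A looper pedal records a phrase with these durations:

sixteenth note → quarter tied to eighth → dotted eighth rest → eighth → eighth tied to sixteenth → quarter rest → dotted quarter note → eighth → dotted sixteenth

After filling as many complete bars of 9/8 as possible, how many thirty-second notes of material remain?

21

One bar of 9/8 = 36 thirty-second notes.
Working in thirty-second notes: sixteenth note = 2; quarter tied to eighth (quarter + eighth) = 12; dotted eighth rest = 6; eighth = 4; eighth tied to sixteenth (eighth + sixteenth) = 6; quarter rest = 8; dotted quarter note = 12; eighth = 4; dotted sixteenth = 3.
Total: 2 + 12 + 6 + 4 + 6 + 8 + 12 + 4 + 3 = 57.
57 ÷ 36 = 1 complete bar with 21 thirty-second notes remaining.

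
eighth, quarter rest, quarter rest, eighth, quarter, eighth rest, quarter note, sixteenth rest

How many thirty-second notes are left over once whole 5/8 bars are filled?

One bar of 5/8 = 10 sixteenth notes.
Each duration in sixteenth notes: eighth = 2; quarter rest = 4; quarter rest = 4; eighth = 2; quarter = 4; eighth rest = 2; quarter note = 4; sixteenth rest = 1.
Adding: 2 + 4 + 4 + 2 + 4 + 2 + 4 + 1 = 23.
23 ÷ 10 = 2 complete bars with 3 sixteenth notes remaining = 6 thirty-second notes.

6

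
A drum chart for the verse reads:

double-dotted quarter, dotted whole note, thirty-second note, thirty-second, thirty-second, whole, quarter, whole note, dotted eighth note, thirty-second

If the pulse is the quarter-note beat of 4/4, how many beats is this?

One quarter-note beat = 8 thirty-second notes.
In thirty-second notes: double-dotted quarter = 14; dotted whole note = 48; thirty-second note = 1; thirty-second = 1; thirty-second = 1; whole = 32; quarter = 8; whole note = 32; dotted eighth note = 6; thirty-second = 1.
Adding: 14 + 48 + 1 + 1 + 1 + 32 + 8 + 32 + 6 + 1 = 144.
144 ÷ 8 = 18 beats.

18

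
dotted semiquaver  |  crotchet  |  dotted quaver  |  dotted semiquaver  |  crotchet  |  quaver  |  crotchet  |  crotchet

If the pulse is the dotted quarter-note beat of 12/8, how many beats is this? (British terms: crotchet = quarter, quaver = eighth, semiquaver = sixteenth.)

One dotted quarter-note beat = 12 thirty-second notes.
Convert each value to thirty-second notes: dotted semiquaver = 3; crotchet = 8; dotted quaver = 6; dotted semiquaver = 3; crotchet = 8; quaver = 4; crotchet = 8; crotchet = 8.
Total: 3 + 8 + 6 + 3 + 8 + 4 + 8 + 8 = 48.
48 ÷ 12 = 4 beats.

4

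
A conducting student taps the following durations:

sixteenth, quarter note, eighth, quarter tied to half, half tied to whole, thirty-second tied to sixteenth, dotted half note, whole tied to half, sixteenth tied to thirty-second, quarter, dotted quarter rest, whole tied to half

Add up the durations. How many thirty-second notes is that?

232

Each duration in thirty-second notes: sixteenth = 2; quarter note = 8; eighth = 4; quarter tied to half (quarter + half) = 24; half tied to whole (half + whole) = 48; thirty-second tied to sixteenth (thirty-second + sixteenth) = 3; dotted half note = 24; whole tied to half (whole + half) = 48; sixteenth tied to thirty-second (sixteenth + thirty-second) = 3; quarter = 8; dotted quarter rest = 12; whole tied to half (whole + half) = 48.
Total: 2 + 8 + 4 + 24 + 48 + 3 + 24 + 48 + 3 + 8 + 12 + 48 = 232 thirty-second notes.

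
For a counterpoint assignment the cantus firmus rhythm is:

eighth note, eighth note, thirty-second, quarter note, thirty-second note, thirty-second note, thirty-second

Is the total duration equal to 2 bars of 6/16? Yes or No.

No

One bar of 6/16 = 12 thirty-second notes, so 2 bars = 24.
Convert each value to thirty-second notes: eighth note = 4; eighth note = 4; thirty-second = 1; quarter note = 8; thirty-second note = 1; thirty-second note = 1; thirty-second = 1.
Adding: 4 + 4 + 1 + 8 + 1 + 1 + 1 = 20.
20 falls short of 24, so the answer is No.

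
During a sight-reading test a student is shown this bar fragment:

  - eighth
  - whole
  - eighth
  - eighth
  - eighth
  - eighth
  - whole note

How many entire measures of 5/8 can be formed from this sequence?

4

One bar of 5/8 = 5 eighth notes.
Convert each value to eighth notes: eighth = 1; whole = 8; eighth = 1; eighth = 1; eighth = 1; eighth = 1; whole note = 8.
Total: 1 + 8 + 1 + 1 + 1 + 1 + 8 = 21.
21 ÷ 5 = 4 complete bars with 1 left over.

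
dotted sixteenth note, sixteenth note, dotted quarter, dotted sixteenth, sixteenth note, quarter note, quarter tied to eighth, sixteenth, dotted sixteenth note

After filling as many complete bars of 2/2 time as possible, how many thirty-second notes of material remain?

One bar of 2/2 = 32 thirty-second notes.
In thirty-second notes: dotted sixteenth note = 3; sixteenth note = 2; dotted quarter = 12; dotted sixteenth = 3; sixteenth note = 2; quarter note = 8; quarter tied to eighth (quarter + eighth) = 12; sixteenth = 2; dotted sixteenth note = 3.
Sum: 3 + 2 + 12 + 3 + 2 + 8 + 12 + 2 + 3 = 47.
47 ÷ 32 = 1 complete bar with 15 thirty-second notes remaining.

15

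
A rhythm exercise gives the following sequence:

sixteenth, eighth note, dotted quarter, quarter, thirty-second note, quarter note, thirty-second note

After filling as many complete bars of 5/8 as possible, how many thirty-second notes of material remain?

One bar of 5/8 = 20 thirty-second notes.
In thirty-second notes: sixteenth = 2; eighth note = 4; dotted quarter = 12; quarter = 8; thirty-second note = 1; quarter note = 8; thirty-second note = 1.
Adding: 2 + 4 + 12 + 8 + 1 + 8 + 1 = 36.
36 ÷ 20 = 1 complete bar with 16 thirty-second notes remaining.

16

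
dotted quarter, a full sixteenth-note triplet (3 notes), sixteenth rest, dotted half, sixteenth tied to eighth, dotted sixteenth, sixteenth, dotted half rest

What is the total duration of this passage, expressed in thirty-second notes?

77

In thirty-second notes: dotted quarter = 12; a full sixteenth-note triplet (3 notes) (three triplet sixteenths span one eighth) = 4; sixteenth rest = 2; dotted half = 24; sixteenth tied to eighth (sixteenth + eighth) = 6; dotted sixteenth = 3; sixteenth = 2; dotted half rest = 24.
Sum: 12 + 4 + 2 + 24 + 6 + 3 + 2 + 24 = 77 thirty-second notes.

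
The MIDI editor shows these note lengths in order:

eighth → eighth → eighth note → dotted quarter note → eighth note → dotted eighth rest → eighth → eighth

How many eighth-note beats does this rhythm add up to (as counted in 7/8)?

One eighth-note beat = 2 sixteenth notes.
Express everything in sixteenth notes: eighth = 2; eighth = 2; eighth note = 2; dotted quarter note = 6; eighth note = 2; dotted eighth rest = 3; eighth = 2; eighth = 2.
Adding: 2 + 2 + 2 + 6 + 2 + 3 + 2 + 2 = 21.
21 ÷ 2 = 10.5 beats.

10.5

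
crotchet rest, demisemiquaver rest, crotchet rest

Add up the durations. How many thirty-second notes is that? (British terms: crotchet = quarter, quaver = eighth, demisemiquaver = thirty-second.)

Working in thirty-second notes: crotchet rest = 8; demisemiquaver rest = 1; crotchet rest = 8.
Altogether 8 + 1 + 8 = 17 thirty-second notes.

17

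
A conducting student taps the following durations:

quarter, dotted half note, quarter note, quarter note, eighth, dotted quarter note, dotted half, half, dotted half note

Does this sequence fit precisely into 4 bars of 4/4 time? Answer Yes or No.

Yes

One bar of 4/4 = 8 eighth notes, so 4 bars = 32.
Each duration in eighth notes: quarter = 2; dotted half note = 6; quarter note = 2; quarter note = 2; eighth = 1; dotted quarter note = 3; dotted half = 6; half = 4; dotted half note = 6.
Adding: 2 + 6 + 2 + 2 + 1 + 3 + 6 + 4 + 6 = 32.
32 equals 32, so the answer is Yes.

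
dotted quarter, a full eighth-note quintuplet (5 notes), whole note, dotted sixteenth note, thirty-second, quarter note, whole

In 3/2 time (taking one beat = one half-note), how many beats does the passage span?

One half-note beat = 16 thirty-second notes.
Convert each value to thirty-second notes: dotted quarter = 12; a full eighth-note quintuplet (5 notes) (five quintuplet eighths span one half) = 16; whole note = 32; dotted sixteenth note = 3; thirty-second = 1; quarter note = 8; whole = 32.
Total: 12 + 16 + 32 + 3 + 1 + 8 + 32 = 104.
104 ÷ 16 = 6.5 beats.

6.5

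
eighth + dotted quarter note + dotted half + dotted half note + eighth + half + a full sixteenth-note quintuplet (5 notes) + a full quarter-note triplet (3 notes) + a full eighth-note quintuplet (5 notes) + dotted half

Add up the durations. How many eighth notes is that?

37

Express everything in eighth notes: eighth = 1; dotted quarter note = 3; dotted half = 6; dotted half note = 6; eighth = 1; half = 4; a full sixteenth-note quintuplet (5 notes) (five quintuplet sixteenths span one quarter) = 2; a full quarter-note triplet (3 notes) (three triplet quarters span one half) = 4; a full eighth-note quintuplet (5 notes) (five quintuplet eighths span one half) = 4; dotted half = 6.
Altogether 1 + 3 + 6 + 6 + 1 + 4 + 2 + 4 + 4 + 6 = 37 eighth notes.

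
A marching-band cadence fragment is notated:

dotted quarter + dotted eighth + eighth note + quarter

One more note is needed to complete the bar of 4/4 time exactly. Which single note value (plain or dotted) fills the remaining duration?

The bar of 4/4 = 16 sixteenth notes.
Convert each value to sixteenth notes: dotted quarter = 6; dotted eighth = 3; eighth note = 2; quarter = 4.
Altogether 6 + 3 + 2 + 4 = 15.
Remaining: 16 − 15 = 1 sixteenth note, which is a sixteenth note.

sixteenth note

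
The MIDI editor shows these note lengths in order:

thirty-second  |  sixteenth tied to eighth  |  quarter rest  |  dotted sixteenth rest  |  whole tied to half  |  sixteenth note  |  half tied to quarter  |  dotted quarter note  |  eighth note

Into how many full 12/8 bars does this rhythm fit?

One bar of 12/8 = 48 thirty-second notes.
Working in thirty-second notes: thirty-second = 1; sixteenth tied to eighth (sixteenth + eighth) = 6; quarter rest = 8; dotted sixteenth rest = 3; whole tied to half (whole + half) = 48; sixteenth note = 2; half tied to quarter (half + quarter) = 24; dotted quarter note = 12; eighth note = 4.
Sum: 1 + 6 + 8 + 3 + 48 + 2 + 24 + 12 + 4 = 108.
108 ÷ 48 = 2 complete bars with 12 left over.

2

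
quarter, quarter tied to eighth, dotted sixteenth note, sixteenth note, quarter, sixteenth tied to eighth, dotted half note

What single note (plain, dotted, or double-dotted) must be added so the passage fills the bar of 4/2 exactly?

thirty-second note

The bar of 4/2 = 64 thirty-second notes.
Working in thirty-second notes: quarter = 8; quarter tied to eighth (quarter + eighth) = 12; dotted sixteenth note = 3; sixteenth note = 2; quarter = 8; sixteenth tied to eighth (sixteenth + eighth) = 6; dotted half note = 24.
Altogether 8 + 12 + 3 + 2 + 8 + 6 + 24 = 63.
Remaining: 64 − 63 = 1 thirty-second note, which is a thirty-second note.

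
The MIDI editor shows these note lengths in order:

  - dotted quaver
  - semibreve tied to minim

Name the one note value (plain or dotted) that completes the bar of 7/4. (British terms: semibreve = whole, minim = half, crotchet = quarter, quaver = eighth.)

The bar of 7/4 = 28 sixteenth notes.
Convert each value to sixteenth notes: dotted quaver = 3; semibreve tied to minim (semibreve + minim) = 24.
Adding: 3 + 24 = 27.
Remaining: 28 − 27 = 1 sixteenth note, which is a sixteenth note.

sixteenth note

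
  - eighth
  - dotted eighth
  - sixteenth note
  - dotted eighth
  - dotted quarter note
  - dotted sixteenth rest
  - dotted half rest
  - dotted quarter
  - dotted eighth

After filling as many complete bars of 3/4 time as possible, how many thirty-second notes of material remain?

3

One bar of 3/4 = 24 thirty-second notes.
In thirty-second notes: eighth = 4; dotted eighth = 6; sixteenth note = 2; dotted eighth = 6; dotted quarter note = 12; dotted sixteenth rest = 3; dotted half rest = 24; dotted quarter = 12; dotted eighth = 6.
Total: 4 + 6 + 2 + 6 + 12 + 3 + 24 + 12 + 6 = 75.
75 ÷ 24 = 3 complete bars with 3 thirty-second notes remaining.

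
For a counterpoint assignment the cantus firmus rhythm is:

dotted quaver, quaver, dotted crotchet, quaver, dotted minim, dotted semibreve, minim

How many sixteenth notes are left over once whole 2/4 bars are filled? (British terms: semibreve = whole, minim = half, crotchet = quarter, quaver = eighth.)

1

One bar of 2/4 = 8 sixteenth notes.
Convert each value to sixteenth notes: dotted quaver = 3; quaver = 2; dotted crotchet = 6; quaver = 2; dotted minim = 12; dotted semibreve = 24; minim = 8.
Adding: 3 + 2 + 6 + 2 + 12 + 24 + 8 = 57.
57 ÷ 8 = 7 complete bars with 1 sixteenth note remaining.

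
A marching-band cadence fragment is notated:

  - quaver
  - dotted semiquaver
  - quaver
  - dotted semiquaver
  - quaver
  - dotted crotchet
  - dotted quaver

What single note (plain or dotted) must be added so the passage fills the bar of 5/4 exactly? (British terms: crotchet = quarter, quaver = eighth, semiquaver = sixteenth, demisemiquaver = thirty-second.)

eighth note

The bar of 5/4 = 40 thirty-second notes.
Each duration in thirty-second notes: quaver = 4; dotted semiquaver = 3; quaver = 4; dotted semiquaver = 3; quaver = 4; dotted crotchet = 12; dotted quaver = 6.
Total: 4 + 3 + 4 + 3 + 4 + 12 + 6 = 36.
Remaining: 40 − 36 = 4 thirty-second notes, which is a eighth note.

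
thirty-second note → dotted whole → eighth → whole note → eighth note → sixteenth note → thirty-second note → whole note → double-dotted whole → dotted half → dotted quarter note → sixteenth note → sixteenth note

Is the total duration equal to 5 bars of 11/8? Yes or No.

Yes

One bar of 11/8 = 44 thirty-second notes, so 5 bars = 220.
Each duration in thirty-second notes: thirty-second note = 1; dotted whole = 48; eighth = 4; whole note = 32; eighth note = 4; sixteenth note = 2; thirty-second note = 1; whole note = 32; double-dotted whole = 56; dotted half = 24; dotted quarter note = 12; sixteenth note = 2; sixteenth note = 2.
Total: 1 + 48 + 4 + 32 + 4 + 2 + 1 + 32 + 56 + 24 + 12 + 2 + 2 = 220.
220 equals 220, so the answer is Yes.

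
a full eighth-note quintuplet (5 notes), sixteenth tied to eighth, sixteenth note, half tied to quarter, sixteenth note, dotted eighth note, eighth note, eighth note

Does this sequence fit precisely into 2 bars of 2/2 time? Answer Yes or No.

Yes

One bar of 2/2 = 16 sixteenth notes, so 2 bars = 32.
Working in sixteenth notes: a full eighth-note quintuplet (5 notes) (five quintuplet eighths span one half) = 8; sixteenth tied to eighth (sixteenth + eighth) = 3; sixteenth note = 1; half tied to quarter (half + quarter) = 12; sixteenth note = 1; dotted eighth note = 3; eighth note = 2; eighth note = 2.
Altogether 8 + 3 + 1 + 12 + 1 + 3 + 2 + 2 = 32.
32 equals 32, so the answer is Yes.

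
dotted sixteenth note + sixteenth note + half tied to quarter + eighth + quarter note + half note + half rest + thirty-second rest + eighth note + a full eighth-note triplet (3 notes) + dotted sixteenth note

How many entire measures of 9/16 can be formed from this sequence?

4

One bar of 9/16 = 18 thirty-second notes.
Express everything in thirty-second notes: dotted sixteenth note = 3; sixteenth note = 2; half tied to quarter (half + quarter) = 24; eighth = 4; quarter note = 8; half note = 16; half rest = 16; thirty-second rest = 1; eighth note = 4; a full eighth-note triplet (3 notes) (three triplet eighths span one quarter) = 8; dotted sixteenth note = 3.
Sum: 3 + 2 + 24 + 4 + 8 + 16 + 16 + 1 + 4 + 8 + 3 = 89.
89 ÷ 18 = 4 complete bars with 17 left over.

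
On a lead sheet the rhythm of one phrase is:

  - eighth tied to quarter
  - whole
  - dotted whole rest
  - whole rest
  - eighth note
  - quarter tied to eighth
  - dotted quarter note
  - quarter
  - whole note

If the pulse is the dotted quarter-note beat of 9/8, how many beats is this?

16

One dotted quarter-note beat = 3 eighth notes.
Express everything in eighth notes: eighth tied to quarter (eighth + quarter) = 3; whole = 8; dotted whole rest = 12; whole rest = 8; eighth note = 1; quarter tied to eighth (quarter + eighth) = 3; dotted quarter note = 3; quarter = 2; whole note = 8.
Altogether 3 + 8 + 12 + 8 + 1 + 3 + 3 + 2 + 8 = 48.
48 ÷ 3 = 16 beats.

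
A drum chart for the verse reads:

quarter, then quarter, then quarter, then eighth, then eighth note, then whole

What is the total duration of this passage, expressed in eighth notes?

Each duration in eighth notes: quarter = 2; quarter = 2; quarter = 2; eighth = 1; eighth note = 1; whole = 8.
Total: 2 + 2 + 2 + 1 + 1 + 8 = 16 eighth notes.

16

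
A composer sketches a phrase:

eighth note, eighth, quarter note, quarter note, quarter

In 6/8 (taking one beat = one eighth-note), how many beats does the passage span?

One eighth-note beat = 2 sixteenth notes.
Working in sixteenth notes: eighth note = 2; eighth = 2; quarter note = 4; quarter note = 4; quarter = 4.
Altogether 2 + 2 + 4 + 4 + 4 = 16.
16 ÷ 2 = 8 beats.

8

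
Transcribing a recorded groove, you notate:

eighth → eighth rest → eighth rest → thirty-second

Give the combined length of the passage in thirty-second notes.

13

Working in thirty-second notes: eighth = 4; eighth rest = 4; eighth rest = 4; thirty-second = 1.
Adding: 4 + 4 + 4 + 1 = 13 thirty-second notes.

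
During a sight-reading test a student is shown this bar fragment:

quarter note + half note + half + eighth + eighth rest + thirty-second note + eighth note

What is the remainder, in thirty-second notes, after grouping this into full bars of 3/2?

5

One bar of 3/2 = 48 thirty-second notes.
Convert each value to thirty-second notes: quarter note = 8; half note = 16; half = 16; eighth = 4; eighth rest = 4; thirty-second note = 1; eighth note = 4.
Altogether 8 + 16 + 16 + 4 + 4 + 1 + 4 = 53.
53 ÷ 48 = 1 complete bar with 5 thirty-second notes remaining.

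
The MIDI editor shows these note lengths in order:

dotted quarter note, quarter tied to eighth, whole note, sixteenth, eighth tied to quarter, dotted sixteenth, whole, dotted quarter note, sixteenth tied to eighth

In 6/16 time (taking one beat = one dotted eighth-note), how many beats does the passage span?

20.5

One dotted eighth-note beat = 6 thirty-second notes.
Express everything in thirty-second notes: dotted quarter note = 12; quarter tied to eighth (quarter + eighth) = 12; whole note = 32; sixteenth = 2; eighth tied to quarter (eighth + quarter) = 12; dotted sixteenth = 3; whole = 32; dotted quarter note = 12; sixteenth tied to eighth (sixteenth + eighth) = 6.
Adding: 12 + 12 + 32 + 2 + 12 + 3 + 32 + 12 + 6 = 123.
123 ÷ 6 = 20.5 beats.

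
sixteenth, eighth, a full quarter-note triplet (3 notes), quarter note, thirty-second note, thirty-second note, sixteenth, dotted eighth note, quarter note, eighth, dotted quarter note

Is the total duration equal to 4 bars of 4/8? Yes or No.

One bar of 4/8 = 16 thirty-second notes, so 4 bars = 64.
Express everything in thirty-second notes: sixteenth = 2; eighth = 4; a full quarter-note triplet (3 notes) (three triplet quarters span one half) = 16; quarter note = 8; thirty-second note = 1; thirty-second note = 1; sixteenth = 2; dotted eighth note = 6; quarter note = 8; eighth = 4; dotted quarter note = 12.
Adding: 2 + 4 + 16 + 8 + 1 + 1 + 2 + 6 + 8 + 4 + 12 = 64.
64 equals 64, so the answer is Yes.

Yes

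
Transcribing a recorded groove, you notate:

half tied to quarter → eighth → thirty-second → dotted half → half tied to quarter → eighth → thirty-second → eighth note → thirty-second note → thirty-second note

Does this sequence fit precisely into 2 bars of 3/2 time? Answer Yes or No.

No

One bar of 3/2 = 48 thirty-second notes, so 2 bars = 96.
Convert each value to thirty-second notes: half tied to quarter (half + quarter) = 24; eighth = 4; thirty-second = 1; dotted half = 24; half tied to quarter (half + quarter) = 24; eighth = 4; thirty-second = 1; eighth note = 4; thirty-second note = 1; thirty-second note = 1.
Sum: 24 + 4 + 1 + 24 + 24 + 4 + 1 + 4 + 1 + 1 = 88.
88 falls short of 96, so the answer is No.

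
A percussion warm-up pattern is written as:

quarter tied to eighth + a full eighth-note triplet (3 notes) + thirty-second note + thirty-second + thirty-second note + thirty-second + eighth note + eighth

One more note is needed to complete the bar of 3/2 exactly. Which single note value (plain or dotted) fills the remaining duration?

The bar of 3/2 = 48 thirty-second notes.
In thirty-second notes: quarter tied to eighth (quarter + eighth) = 12; a full eighth-note triplet (3 notes) (three triplet eighths span one quarter) = 8; thirty-second note = 1; thirty-second = 1; thirty-second note = 1; thirty-second = 1; eighth note = 4; eighth = 4.
Adding: 12 + 8 + 1 + 1 + 1 + 1 + 4 + 4 = 32.
Remaining: 48 − 32 = 16 thirty-second notes, which is a half note.

half note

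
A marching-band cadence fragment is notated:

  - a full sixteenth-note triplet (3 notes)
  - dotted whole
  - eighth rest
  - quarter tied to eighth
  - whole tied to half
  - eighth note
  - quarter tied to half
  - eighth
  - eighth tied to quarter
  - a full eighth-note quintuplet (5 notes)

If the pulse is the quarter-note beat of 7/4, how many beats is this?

22

One quarter-note beat = 2 eighth notes.
Express everything in eighth notes: a full sixteenth-note triplet (3 notes) (three triplet sixteenths span one eighth) = 1; dotted whole = 12; eighth rest = 1; quarter tied to eighth (quarter + eighth) = 3; whole tied to half (whole + half) = 12; eighth note = 1; quarter tied to half (quarter + half) = 6; eighth = 1; eighth tied to quarter (eighth + quarter) = 3; a full eighth-note quintuplet (5 notes) (five quintuplet eighths span one half) = 4.
Adding: 1 + 12 + 1 + 3 + 12 + 1 + 6 + 1 + 3 + 4 = 44.
44 ÷ 2 = 22 beats.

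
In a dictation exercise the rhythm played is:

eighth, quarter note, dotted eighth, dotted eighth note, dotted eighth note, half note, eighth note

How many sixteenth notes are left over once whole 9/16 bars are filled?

One bar of 9/16 = 9 sixteenth notes.
Each duration in sixteenth notes: eighth = 2; quarter note = 4; dotted eighth = 3; dotted eighth note = 3; dotted eighth note = 3; half note = 8; eighth note = 2.
Altogether 2 + 4 + 3 + 3 + 3 + 8 + 2 = 25.
25 ÷ 9 = 2 complete bars with 7 sixteenth notes remaining.

7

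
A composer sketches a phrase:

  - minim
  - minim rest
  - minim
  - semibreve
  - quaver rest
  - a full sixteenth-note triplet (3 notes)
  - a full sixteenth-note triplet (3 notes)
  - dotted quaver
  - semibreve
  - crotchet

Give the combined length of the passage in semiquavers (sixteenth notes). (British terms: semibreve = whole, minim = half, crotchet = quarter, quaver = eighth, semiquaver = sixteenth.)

69

Working in sixteenth notes: minim = 8; minim rest = 8; minim = 8; semibreve = 16; quaver rest = 2; a full sixteenth-note triplet (3 notes) (three triplet sixteenths span one eighth) = 2; a full sixteenth-note triplet (3 notes) (three triplet sixteenths span one eighth) = 2; dotted quaver = 3; semibreve = 16; crotchet = 4.
Sum: 8 + 8 + 8 + 16 + 2 + 2 + 2 + 3 + 16 + 4 = 69 sixteenth notes.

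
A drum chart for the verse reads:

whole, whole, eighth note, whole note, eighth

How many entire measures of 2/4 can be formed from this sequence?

One bar of 2/4 = 4 eighth notes.
Express everything in eighth notes: whole = 8; whole = 8; eighth note = 1; whole note = 8; eighth = 1.
Altogether 8 + 8 + 1 + 8 + 1 = 26.
26 ÷ 4 = 6 complete bars with 2 left over.

6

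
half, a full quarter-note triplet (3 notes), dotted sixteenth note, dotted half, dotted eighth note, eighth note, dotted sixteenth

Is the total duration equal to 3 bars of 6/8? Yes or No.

Yes

One bar of 6/8 = 24 thirty-second notes, so 3 bars = 72.
In thirty-second notes: half = 16; a full quarter-note triplet (3 notes) (three triplet quarters span one half) = 16; dotted sixteenth note = 3; dotted half = 24; dotted eighth note = 6; eighth note = 4; dotted sixteenth = 3.
Adding: 16 + 16 + 3 + 24 + 6 + 4 + 3 = 72.
72 equals 72, so the answer is Yes.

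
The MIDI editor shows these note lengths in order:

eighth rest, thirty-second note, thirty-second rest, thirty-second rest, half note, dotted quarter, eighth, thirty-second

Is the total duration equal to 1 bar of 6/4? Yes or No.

One bar of 6/4 = 48 thirty-second notes.
Each duration in thirty-second notes: eighth rest = 4; thirty-second note = 1; thirty-second rest = 1; thirty-second rest = 1; half note = 16; dotted quarter = 12; eighth = 4; thirty-second = 1.
Adding: 4 + 1 + 1 + 1 + 16 + 12 + 4 + 1 = 40.
40 falls short of 48, so the answer is No.

No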